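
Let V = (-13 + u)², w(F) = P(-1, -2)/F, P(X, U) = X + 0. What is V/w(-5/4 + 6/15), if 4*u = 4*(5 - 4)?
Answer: 612/5 ≈ 122.40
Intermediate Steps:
P(X, U) = X
u = 1 (u = (4*(5 - 4))/4 = (4*1)/4 = (¼)*4 = 1)
w(F) = -1/F
V = 144 (V = (-13 + 1)² = (-12)² = 144)
V/w(-5/4 + 6/15) = 144/((-1/(-5/4 + 6/15))) = 144/((-1/(-5*¼ + 6*(1/15)))) = 144/((-1/(-5/4 + ⅖))) = 144/((-1/(-17/20))) = 144/((-1*(-20/17))) = 144/(20/17) = 144*(17/20) = 612/5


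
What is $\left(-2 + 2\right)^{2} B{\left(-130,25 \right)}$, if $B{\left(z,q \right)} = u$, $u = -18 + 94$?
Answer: $0$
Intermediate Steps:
$u = 76$
$B{\left(z,q \right)} = 76$
$\left(-2 + 2\right)^{2} B{\left(-130,25 \right)} = \left(-2 + 2\right)^{2} \cdot 76 = 0^{2} \cdot 76 = 0 \cdot 76 = 0$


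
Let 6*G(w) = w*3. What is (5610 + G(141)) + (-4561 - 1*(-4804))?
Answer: 11847/2 ≈ 5923.5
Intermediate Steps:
G(w) = w/2 (G(w) = (w*3)/6 = (3*w)/6 = w/2)
(5610 + G(141)) + (-4561 - 1*(-4804)) = (5610 + (½)*141) + (-4561 - 1*(-4804)) = (5610 + 141/2) + (-4561 + 4804) = 11361/2 + 243 = 11847/2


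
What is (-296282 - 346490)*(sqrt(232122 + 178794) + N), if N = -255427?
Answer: 164181323644 - 14140984*sqrt(849) ≈ 1.6377e+11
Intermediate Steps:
(-296282 - 346490)*(sqrt(232122 + 178794) + N) = (-296282 - 346490)*(sqrt(232122 + 178794) - 255427) = -642772*(sqrt(410916) - 255427) = -642772*(22*sqrt(849) - 255427) = -642772*(-255427 + 22*sqrt(849)) = 164181323644 - 14140984*sqrt(849)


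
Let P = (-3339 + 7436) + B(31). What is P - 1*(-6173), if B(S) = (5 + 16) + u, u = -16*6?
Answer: 10195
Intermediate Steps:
u = -96
B(S) = -75 (B(S) = (5 + 16) - 96 = 21 - 96 = -75)
P = 4022 (P = (-3339 + 7436) - 75 = 4097 - 75 = 4022)
P - 1*(-6173) = 4022 - 1*(-6173) = 4022 + 6173 = 10195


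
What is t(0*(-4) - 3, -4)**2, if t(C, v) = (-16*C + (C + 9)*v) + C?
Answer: 441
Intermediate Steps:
t(C, v) = -15*C + v*(9 + C) (t(C, v) = (-16*C + (9 + C)*v) + C = (-16*C + v*(9 + C)) + C = -15*C + v*(9 + C))
t(0*(-4) - 3, -4)**2 = (-15*(0*(-4) - 3) + 9*(-4) + (0*(-4) - 3)*(-4))**2 = (-15*(0 - 3) - 36 + (0 - 3)*(-4))**2 = (-15*(-3) - 36 - 3*(-4))**2 = (45 - 36 + 12)**2 = 21**2 = 441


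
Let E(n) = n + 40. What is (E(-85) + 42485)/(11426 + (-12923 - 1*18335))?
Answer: -5305/2479 ≈ -2.1400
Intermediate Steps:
E(n) = 40 + n
(E(-85) + 42485)/(11426 + (-12923 - 1*18335)) = ((40 - 85) + 42485)/(11426 + (-12923 - 1*18335)) = (-45 + 42485)/(11426 + (-12923 - 18335)) = 42440/(11426 - 31258) = 42440/(-19832) = 42440*(-1/19832) = -5305/2479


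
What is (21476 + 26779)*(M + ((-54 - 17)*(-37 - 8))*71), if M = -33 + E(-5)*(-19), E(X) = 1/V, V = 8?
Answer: 87557587635/8 ≈ 1.0945e+10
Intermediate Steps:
E(X) = ⅛ (E(X) = 1/8 = ⅛)
M = -283/8 (M = -33 + (⅛)*(-19) = -33 - 19/8 = -283/8 ≈ -35.375)
(21476 + 26779)*(M + ((-54 - 17)*(-37 - 8))*71) = (21476 + 26779)*(-283/8 + ((-54 - 17)*(-37 - 8))*71) = 48255*(-283/8 - 71*(-45)*71) = 48255*(-283/8 + 3195*71) = 48255*(-283/8 + 226845) = 48255*(1814477/8) = 87557587635/8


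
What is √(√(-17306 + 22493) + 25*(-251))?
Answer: √(-6275 + √5187) ≈ 78.759*I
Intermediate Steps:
√(√(-17306 + 22493) + 25*(-251)) = √(√5187 - 6275) = √(-6275 + √5187)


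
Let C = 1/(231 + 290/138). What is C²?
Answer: 4761/258695056 ≈ 1.8404e-5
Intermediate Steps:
C = 69/16084 (C = 1/(231 + 290*(1/138)) = 1/(231 + 145/69) = 1/(16084/69) = 69/16084 ≈ 0.0042900)
C² = (69/16084)² = 4761/258695056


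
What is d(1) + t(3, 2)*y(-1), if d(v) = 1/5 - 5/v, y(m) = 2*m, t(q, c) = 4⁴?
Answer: -2584/5 ≈ -516.80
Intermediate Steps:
t(q, c) = 256
d(v) = ⅕ - 5/v (d(v) = 1*(⅕) - 5/v = ⅕ - 5/v)
d(1) + t(3, 2)*y(-1) = (⅕)*(-25 + 1)/1 + 256*(2*(-1)) = (⅕)*1*(-24) + 256*(-2) = -24/5 - 512 = -2584/5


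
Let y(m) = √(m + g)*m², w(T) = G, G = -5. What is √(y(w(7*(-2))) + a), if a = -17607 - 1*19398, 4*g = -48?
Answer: √(-37005 + 25*I*√17) ≈ 0.2679 + 192.37*I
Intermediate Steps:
g = -12 (g = (¼)*(-48) = -12)
w(T) = -5
y(m) = m²*√(-12 + m) (y(m) = √(m - 12)*m² = √(-12 + m)*m² = m²*√(-12 + m))
a = -37005 (a = -17607 - 19398 = -37005)
√(y(w(7*(-2))) + a) = √((-5)²*√(-12 - 5) - 37005) = √(25*√(-17) - 37005) = √(25*(I*√17) - 37005) = √(25*I*√17 - 37005) = √(-37005 + 25*I*√17)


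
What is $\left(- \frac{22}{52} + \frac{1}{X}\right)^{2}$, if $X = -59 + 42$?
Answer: $\frac{45369}{195364} \approx 0.23223$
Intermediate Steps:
$X = -17$
$\left(- \frac{22}{52} + \frac{1}{X}\right)^{2} = \left(- \frac{22}{52} + \frac{1}{-17}\right)^{2} = \left(\left(-22\right) \frac{1}{52} - \frac{1}{17}\right)^{2} = \left(- \frac{11}{26} - \frac{1}{17}\right)^{2} = \left(- \frac{213}{442}\right)^{2} = \frac{45369}{195364}$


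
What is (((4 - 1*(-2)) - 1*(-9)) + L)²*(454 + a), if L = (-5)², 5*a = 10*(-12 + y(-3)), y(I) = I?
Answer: 678400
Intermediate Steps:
a = -30 (a = (10*(-12 - 3))/5 = (10*(-15))/5 = (⅕)*(-150) = -30)
L = 25
(((4 - 1*(-2)) - 1*(-9)) + L)²*(454 + a) = (((4 - 1*(-2)) - 1*(-9)) + 25)²*(454 - 30) = (((4 + 2) + 9) + 25)²*424 = ((6 + 9) + 25)²*424 = (15 + 25)²*424 = 40²*424 = 1600*424 = 678400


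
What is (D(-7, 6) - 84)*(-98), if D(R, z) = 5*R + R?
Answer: 12348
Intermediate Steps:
D(R, z) = 6*R
(D(-7, 6) - 84)*(-98) = (6*(-7) - 84)*(-98) = (-42 - 84)*(-98) = -126*(-98) = 12348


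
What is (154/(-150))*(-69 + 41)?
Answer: 2156/75 ≈ 28.747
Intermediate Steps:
(154/(-150))*(-69 + 41) = (154*(-1/150))*(-28) = -77/75*(-28) = 2156/75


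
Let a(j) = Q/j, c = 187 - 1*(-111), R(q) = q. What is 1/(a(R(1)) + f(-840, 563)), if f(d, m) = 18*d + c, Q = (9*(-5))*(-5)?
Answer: -1/14597 ≈ -6.8507e-5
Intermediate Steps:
Q = 225 (Q = -45*(-5) = 225)
c = 298 (c = 187 + 111 = 298)
f(d, m) = 298 + 18*d (f(d, m) = 18*d + 298 = 298 + 18*d)
a(j) = 225/j
1/(a(R(1)) + f(-840, 563)) = 1/(225/1 + (298 + 18*(-840))) = 1/(225*1 + (298 - 15120)) = 1/(225 - 14822) = 1/(-14597) = -1/14597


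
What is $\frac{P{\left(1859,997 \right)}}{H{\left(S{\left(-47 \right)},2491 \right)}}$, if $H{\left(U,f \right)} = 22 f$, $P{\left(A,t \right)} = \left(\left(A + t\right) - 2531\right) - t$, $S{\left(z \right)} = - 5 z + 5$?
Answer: $- \frac{336}{27401} \approx -0.012262$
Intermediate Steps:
$S{\left(z \right)} = 5 - 5 z$
$P{\left(A,t \right)} = -2531 + A$ ($P{\left(A,t \right)} = \left(-2531 + A + t\right) - t = -2531 + A$)
$\frac{P{\left(1859,997 \right)}}{H{\left(S{\left(-47 \right)},2491 \right)}} = \frac{-2531 + 1859}{22 \cdot 2491} = - \frac{672}{54802} = \left(-672\right) \frac{1}{54802} = - \frac{336}{27401}$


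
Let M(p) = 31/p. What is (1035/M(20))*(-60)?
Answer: -1242000/31 ≈ -40065.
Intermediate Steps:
(1035/M(20))*(-60) = (1035/((31/20)))*(-60) = (1035/((31*(1/20))))*(-60) = (1035/(31/20))*(-60) = (1035*(20/31))*(-60) = (20700/31)*(-60) = -1242000/31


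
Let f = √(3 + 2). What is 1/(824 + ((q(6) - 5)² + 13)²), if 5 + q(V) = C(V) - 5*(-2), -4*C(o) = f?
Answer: 256/256313 ≈ 0.00099878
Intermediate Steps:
f = √5 ≈ 2.2361
C(o) = -√5/4
q(V) = 5 - √5/4 (q(V) = -5 + (-√5/4 - 5*(-2)) = -5 + (-√5/4 + 10) = -5 + (10 - √5/4) = 5 - √5/4)
1/(824 + ((q(6) - 5)² + 13)²) = 1/(824 + (((5 - √5/4) - 5)² + 13)²) = 1/(824 + ((-√5/4)² + 13)²) = 1/(824 + (5/16 + 13)²) = 1/(824 + (213/16)²) = 1/(824 + 45369/256) = 1/(256313/256) = 256/256313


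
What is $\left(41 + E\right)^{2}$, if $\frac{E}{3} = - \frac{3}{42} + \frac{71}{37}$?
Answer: $\frac{581243881}{268324} \approx 2166.2$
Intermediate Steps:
$E = \frac{2871}{518}$ ($E = 3 \left(- \frac{3}{42} + \frac{71}{37}\right) = 3 \left(\left(-3\right) \frac{1}{42} + 71 \cdot \frac{1}{37}\right) = 3 \left(- \frac{1}{14} + \frac{71}{37}\right) = 3 \cdot \frac{957}{518} = \frac{2871}{518} \approx 5.5425$)
$\left(41 + E\right)^{2} = \left(41 + \frac{2871}{518}\right)^{2} = \left(\frac{24109}{518}\right)^{2} = \frac{581243881}{268324}$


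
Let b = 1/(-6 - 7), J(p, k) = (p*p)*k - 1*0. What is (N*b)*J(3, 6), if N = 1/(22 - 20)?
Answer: -27/13 ≈ -2.0769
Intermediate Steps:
J(p, k) = k*p**2 (J(p, k) = p**2*k + 0 = k*p**2 + 0 = k*p**2)
b = -1/13 (b = 1/(-13) = -1/13 ≈ -0.076923)
N = 1/2 ≈ 0.50000
(N*b)*J(3, 6) = ((1/2)*(-1/13))*(6*3**2) = -3*9/13 = -1/26*54 = -27/13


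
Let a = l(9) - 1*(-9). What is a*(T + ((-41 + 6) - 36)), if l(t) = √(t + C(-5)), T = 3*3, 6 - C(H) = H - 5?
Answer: -868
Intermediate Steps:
C(H) = 11 - H (C(H) = 6 - (H - 5) = 6 - (-5 + H) = 6 + (5 - H) = 11 - H)
T = 9
l(t) = √(16 + t) (l(t) = √(t + (11 - 1*(-5))) = √(t + (11 + 5)) = √(t + 16) = √(16 + t))
a = 14 (a = √(16 + 9) - 1*(-9) = √25 + 9 = 5 + 9 = 14)
a*(T + ((-41 + 6) - 36)) = 14*(9 + ((-41 + 6) - 36)) = 14*(9 + (-35 - 36)) = 14*(9 - 71) = 14*(-62) = -868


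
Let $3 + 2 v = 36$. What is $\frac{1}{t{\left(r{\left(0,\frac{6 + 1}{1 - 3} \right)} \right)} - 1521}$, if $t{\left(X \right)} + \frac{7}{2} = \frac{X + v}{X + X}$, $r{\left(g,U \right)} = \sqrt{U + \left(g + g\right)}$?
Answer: $- \frac{28448}{43355115} + \frac{22 i \sqrt{14}}{43355115} \approx -0.00065616 + 1.8987 \cdot 10^{-6} i$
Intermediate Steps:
$v = \frac{33}{2}$ ($v = - \frac{3}{2} + \frac{1}{2} \cdot 36 = - \frac{3}{2} + 18 = \frac{33}{2} \approx 16.5$)
$r{\left(g,U \right)} = \sqrt{U + 2 g}$
$t{\left(X \right)} = - \frac{7}{2} + \frac{\frac{33}{2} + X}{2 X}$ ($t{\left(X \right)} = - \frac{7}{2} + \frac{X + \frac{33}{2}}{X + X} = - \frac{7}{2} + \frac{\frac{33}{2} + X}{2 X}$)
$\frac{1}{t{\left(r{\left(0,\frac{6 + 1}{1 - 3} \right)} \right)} - 1521} = \frac{1}{\left(-3 + \frac{33}{4 \sqrt{\frac{6 + 1}{1 - 3} + 2 \cdot 0}}\right) - 1521} = \frac{1}{\left(-3 + \frac{33}{4 \sqrt{\frac{7}{-2} + 0}}\right) - 1521} = \frac{1}{\left(-3 + \frac{33}{4 \sqrt{7 \left(- \frac{1}{2}\right) + 0}}\right) - 1521} = \frac{1}{\left(-3 + \frac{33}{4 \sqrt{- \frac{7}{2} + 0}}\right) - 1521} = \frac{1}{\left(-3 + \frac{33}{4 \sqrt{- \frac{7}{2}}}\right) - 1521} = \frac{1}{\left(-3 + \frac{33}{4 \frac{i \sqrt{14}}{2}}\right) - 1521} = \frac{1}{\left(-3 + \frac{33 \left(- \frac{i \sqrt{14}}{7}\right)}{4}\right) - 1521} = \frac{1}{\left(-3 - \frac{33 i \sqrt{14}}{28}\right) - 1521} = \frac{1}{-1524 - \frac{33 i \sqrt{14}}{28}}$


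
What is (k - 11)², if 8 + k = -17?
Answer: 1296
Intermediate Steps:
k = -25 (k = -8 - 17 = -25)
(k - 11)² = (-25 - 11)² = (-36)² = 1296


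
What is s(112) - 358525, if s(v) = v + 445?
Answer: -357968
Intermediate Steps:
s(v) = 445 + v
s(112) - 358525 = (445 + 112) - 358525 = 557 - 358525 = -357968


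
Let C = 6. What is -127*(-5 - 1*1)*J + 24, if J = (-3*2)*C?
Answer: -27408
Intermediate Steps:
J = -36 (J = -3*2*6 = -6*6 = -36)
-127*(-5 - 1*1)*J + 24 = -127*(-5 - 1*1)*(-36) + 24 = -127*(-5 - 1)*(-36) + 24 = -(-762)*(-36) + 24 = -127*216 + 24 = -27432 + 24 = -27408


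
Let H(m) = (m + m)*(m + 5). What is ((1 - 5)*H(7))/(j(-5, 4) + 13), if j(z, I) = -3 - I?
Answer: -112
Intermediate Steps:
H(m) = 2*m*(5 + m) (H(m) = (2*m)*(5 + m) = 2*m*(5 + m))
((1 - 5)*H(7))/(j(-5, 4) + 13) = ((1 - 5)*(2*7*(5 + 7)))/((-3 - 1*4) + 13) = (-8*7*12)/((-3 - 4) + 13) = (-4*168)/(-7 + 13) = -672/6 = -672*⅙ = -112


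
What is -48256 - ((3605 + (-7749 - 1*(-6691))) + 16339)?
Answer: -67142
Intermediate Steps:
-48256 - ((3605 + (-7749 - 1*(-6691))) + 16339) = -48256 - ((3605 + (-7749 + 6691)) + 16339) = -48256 - ((3605 - 1058) + 16339) = -48256 - (2547 + 16339) = -48256 - 1*18886 = -48256 - 18886 = -67142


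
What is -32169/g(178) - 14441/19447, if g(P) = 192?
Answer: -209454405/1244608 ≈ -168.29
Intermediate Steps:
-32169/g(178) - 14441/19447 = -32169/192 - 14441/19447 = -32169*1/192 - 14441*1/19447 = -10723/64 - 14441/19447 = -209454405/1244608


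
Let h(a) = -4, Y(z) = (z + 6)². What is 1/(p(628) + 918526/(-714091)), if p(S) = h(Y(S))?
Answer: -102013/539270 ≈ -0.18917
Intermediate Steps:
Y(z) = (6 + z)²
p(S) = -4
1/(p(628) + 918526/(-714091)) = 1/(-4 + 918526/(-714091)) = 1/(-4 + 918526*(-1/714091)) = 1/(-4 - 131218/102013) = 1/(-539270/102013) = -102013/539270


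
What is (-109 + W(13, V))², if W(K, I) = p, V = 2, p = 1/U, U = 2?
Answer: 47089/4 ≈ 11772.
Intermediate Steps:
p = ½ (p = 1/2 = ½ ≈ 0.50000)
W(K, I) = ½
(-109 + W(13, V))² = (-109 + ½)² = (-217/2)² = 47089/4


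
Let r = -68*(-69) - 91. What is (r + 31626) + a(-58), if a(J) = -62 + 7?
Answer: 36172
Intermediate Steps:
a(J) = -55
r = 4601 (r = 4692 - 91 = 4601)
(r + 31626) + a(-58) = (4601 + 31626) - 55 = 36227 - 55 = 36172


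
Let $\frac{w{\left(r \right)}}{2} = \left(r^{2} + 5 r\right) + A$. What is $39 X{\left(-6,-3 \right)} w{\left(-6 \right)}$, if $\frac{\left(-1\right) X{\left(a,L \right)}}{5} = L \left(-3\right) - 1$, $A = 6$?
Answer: $-37440$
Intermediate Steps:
$X{\left(a,L \right)} = 5 + 15 L$ ($X{\left(a,L \right)} = - 5 \left(L \left(-3\right) - 1\right) = - 5 \left(- 3 L - 1\right) = - 5 \left(-1 - 3 L\right) = 5 + 15 L$)
$w{\left(r \right)} = 12 + 2 r^{2} + 10 r$ ($w{\left(r \right)} = 2 \left(\left(r^{2} + 5 r\right) + 6\right) = 2 \left(6 + r^{2} + 5 r\right) = 12 + 2 r^{2} + 10 r$)
$39 X{\left(-6,-3 \right)} w{\left(-6 \right)} = 39 \left(5 + 15 \left(-3\right)\right) \left(12 + 2 \left(-6\right)^{2} + 10 \left(-6\right)\right) = 39 \left(5 - 45\right) \left(12 + 2 \cdot 36 - 60\right) = 39 \left(-40\right) \left(12 + 72 - 60\right) = \left(-1560\right) 24 = -37440$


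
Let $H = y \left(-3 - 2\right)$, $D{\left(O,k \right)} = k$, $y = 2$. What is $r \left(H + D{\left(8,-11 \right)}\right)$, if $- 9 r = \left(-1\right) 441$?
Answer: $-1029$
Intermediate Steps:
$r = 49$ ($r = - \frac{\left(-1\right) 441}{9} = \left(- \frac{1}{9}\right) \left(-441\right) = 49$)
$H = -10$ ($H = 2 \left(-3 - 2\right) = 2 \left(-5\right) = -10$)
$r \left(H + D{\left(8,-11 \right)}\right) = 49 \left(-10 - 11\right) = 49 \left(-21\right) = -1029$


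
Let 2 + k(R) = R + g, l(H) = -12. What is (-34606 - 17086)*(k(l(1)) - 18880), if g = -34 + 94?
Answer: 973567128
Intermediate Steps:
g = 60
k(R) = 58 + R (k(R) = -2 + (R + 60) = -2 + (60 + R) = 58 + R)
(-34606 - 17086)*(k(l(1)) - 18880) = (-34606 - 17086)*((58 - 12) - 18880) = -51692*(46 - 18880) = -51692*(-18834) = 973567128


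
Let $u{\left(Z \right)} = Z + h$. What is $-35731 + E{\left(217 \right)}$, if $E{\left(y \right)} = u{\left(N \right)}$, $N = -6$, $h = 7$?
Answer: $-35730$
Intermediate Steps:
$u{\left(Z \right)} = 7 + Z$ ($u{\left(Z \right)} = Z + 7 = 7 + Z$)
$E{\left(y \right)} = 1$ ($E{\left(y \right)} = 7 - 6 = 1$)
$-35731 + E{\left(217 \right)} = -35731 + 1 = -35730$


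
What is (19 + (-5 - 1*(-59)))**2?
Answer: 5329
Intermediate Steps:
(19 + (-5 - 1*(-59)))**2 = (19 + (-5 + 59))**2 = (19 + 54)**2 = 73**2 = 5329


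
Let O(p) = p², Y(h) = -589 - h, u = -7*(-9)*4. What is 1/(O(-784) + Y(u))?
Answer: 1/613815 ≈ 1.6292e-6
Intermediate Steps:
u = 252 (u = 63*4 = 252)
1/(O(-784) + Y(u)) = 1/((-784)² + (-589 - 1*252)) = 1/(614656 + (-589 - 252)) = 1/(614656 - 841) = 1/613815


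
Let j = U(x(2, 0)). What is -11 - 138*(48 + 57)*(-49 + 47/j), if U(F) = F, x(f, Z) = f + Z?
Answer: 369484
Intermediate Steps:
x(f, Z) = Z + f
j = 2 (j = 0 + 2 = 2)
-11 - 138*(48 + 57)*(-49 + 47/j) = -11 - 138*(48 + 57)*(-49 + 47/2) = -11 - 14490*(-49 + 47*(½)) = -11 - 14490*(-49 + 47/2) = -11 - 14490*(-51)/2 = -11 - 138*(-5355/2) = -11 + 369495 = 369484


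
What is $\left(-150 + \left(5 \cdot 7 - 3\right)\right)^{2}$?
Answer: $13924$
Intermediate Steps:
$\left(-150 + \left(5 \cdot 7 - 3\right)\right)^{2} = \left(-150 + \left(35 - 3\right)\right)^{2} = \left(-150 + 32\right)^{2} = \left(-118\right)^{2} = 13924$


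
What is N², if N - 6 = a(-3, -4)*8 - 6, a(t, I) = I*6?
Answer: 36864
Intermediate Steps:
a(t, I) = 6*I
N = -192 (N = 6 + ((6*(-4))*8 - 6) = 6 + (-24*8 - 6) = 6 + (-192 - 6) = 6 - 198 = -192)
N² = (-192)² = 36864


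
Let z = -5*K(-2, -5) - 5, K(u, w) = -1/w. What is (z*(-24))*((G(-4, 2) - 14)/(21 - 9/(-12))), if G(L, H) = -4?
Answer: -3456/29 ≈ -119.17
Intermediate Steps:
z = -6 (z = -(-5)/(-5) - 5 = -(-5)*(-1)/5 - 5 = -5*⅕ - 5 = -1 - 5 = -6)
(z*(-24))*((G(-4, 2) - 14)/(21 - 9/(-12))) = (-6*(-24))*((-4 - 14)/(21 - 9/(-12))) = 144*(-18/(21 - 9*(-1/12))) = 144*(-18/(21 + ¾)) = 144*(-18/87/4) = 144*(-18*4/87) = 144*(-24/29) = -3456/29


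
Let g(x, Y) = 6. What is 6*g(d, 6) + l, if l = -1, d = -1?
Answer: 35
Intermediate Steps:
6*g(d, 6) + l = 6*6 - 1 = 36 - 1 = 35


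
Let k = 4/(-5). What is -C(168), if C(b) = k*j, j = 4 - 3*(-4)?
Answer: 64/5 ≈ 12.800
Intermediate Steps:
k = -⅘ (k = 4*(-⅕) = -⅘ ≈ -0.80000)
j = 16 (j = 4 + 12 = 16)
C(b) = -64/5 (C(b) = -⅘*16 = -64/5)
-C(168) = -1*(-64/5) = 64/5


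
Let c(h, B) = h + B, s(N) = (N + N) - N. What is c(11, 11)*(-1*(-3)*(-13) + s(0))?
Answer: -858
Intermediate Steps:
s(N) = N (s(N) = 2*N - N = N)
c(h, B) = B + h
c(11, 11)*(-1*(-3)*(-13) + s(0)) = (11 + 11)*(-1*(-3)*(-13) + 0) = 22*(3*(-13) + 0) = 22*(-39 + 0) = 22*(-39) = -858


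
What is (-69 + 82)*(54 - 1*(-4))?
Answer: 754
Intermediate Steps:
(-69 + 82)*(54 - 1*(-4)) = 13*(54 + 4) = 13*58 = 754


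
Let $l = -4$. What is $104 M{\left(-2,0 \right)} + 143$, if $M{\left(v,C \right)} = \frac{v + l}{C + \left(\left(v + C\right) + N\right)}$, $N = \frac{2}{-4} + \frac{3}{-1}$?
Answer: $\frac{2821}{11} \approx 256.45$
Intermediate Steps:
$N = - \frac{7}{2}$ ($N = 2 \left(- \frac{1}{4}\right) + 3 \left(-1\right) = - \frac{1}{2} - 3 = - \frac{7}{2} \approx -3.5$)
$M{\left(v,C \right)} = \frac{-4 + v}{- \frac{7}{2} + v + 2 C}$ ($M{\left(v,C \right)} = \frac{v - 4}{C - \left(\frac{7}{2} - C - v\right)} = \frac{-4 + v}{C - \left(\frac{7}{2} - C - v\right)} = \frac{-4 + v}{C + \left(- \frac{7}{2} + C + v\right)} = \frac{-4 + v}{- \frac{7}{2} + v + 2 C}$)
$104 M{\left(-2,0 \right)} + 143 = 104 \frac{2 \left(-4 - 2\right)}{-7 + 2 \left(-2\right) + 4 \cdot 0} + 143 = 104 \cdot 2 \frac{1}{-7 - 4 + 0} \left(-6\right) + 143 = 104 \cdot 2 \frac{1}{-11} \left(-6\right) + 143 = 104 \cdot 2 \left(- \frac{1}{11}\right) \left(-6\right) + 143 = 104 \cdot \frac{12}{11} + 143 = \frac{1248}{11} + 143 = \frac{2821}{11}$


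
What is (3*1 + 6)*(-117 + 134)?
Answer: 153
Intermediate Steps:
(3*1 + 6)*(-117 + 134) = (3 + 6)*17 = 9*17 = 153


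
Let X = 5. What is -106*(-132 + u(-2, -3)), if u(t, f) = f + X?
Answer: 13780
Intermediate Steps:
u(t, f) = 5 + f (u(t, f) = f + 5 = 5 + f)
-106*(-132 + u(-2, -3)) = -106*(-132 + (5 - 3)) = -106*(-132 + 2) = -106*(-130) = 13780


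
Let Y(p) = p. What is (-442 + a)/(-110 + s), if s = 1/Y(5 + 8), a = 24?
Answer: 5434/1429 ≈ 3.8027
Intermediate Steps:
s = 1/13 (s = 1/(5 + 8) = 1/13 ≈ 0.076923)
(-442 + a)/(-110 + s) = (-442 + 24)/(-110 + 1/13) = -418/(-1429/13) = -418*(-13/1429) = 5434/1429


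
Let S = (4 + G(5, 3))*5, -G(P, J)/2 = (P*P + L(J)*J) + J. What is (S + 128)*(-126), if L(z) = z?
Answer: 27972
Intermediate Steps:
G(P, J) = -2*J - 2*J² - 2*P² (G(P, J) = -2*((P*P + J*J) + J) = -2*((P² + J²) + J) = -2*((J² + P²) + J) = -2*(J + J² + P²) = -2*J - 2*J² - 2*P²)
S = -350 (S = (4 + (-2*3 - 2*3² - 2*5²))*5 = (4 + (-6 - 2*9 - 2*25))*5 = (4 + (-6 - 18 - 50))*5 = (4 - 74)*5 = -70*5 = -350)
(S + 128)*(-126) = (-350 + 128)*(-126) = -222*(-126) = 27972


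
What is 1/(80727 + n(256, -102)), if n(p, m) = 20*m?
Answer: 1/78687 ≈ 1.2709e-5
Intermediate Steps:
1/(80727 + n(256, -102)) = 1/(80727 + 20*(-102)) = 1/(80727 - 2040) = 1/78687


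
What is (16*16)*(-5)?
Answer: -1280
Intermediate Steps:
(16*16)*(-5) = 256*(-5) = -1280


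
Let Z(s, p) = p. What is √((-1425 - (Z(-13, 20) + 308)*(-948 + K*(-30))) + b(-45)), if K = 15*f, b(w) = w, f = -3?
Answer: 9*I*√1646 ≈ 365.14*I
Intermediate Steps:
K = -45 (K = 15*(-3) = -45)
√((-1425 - (Z(-13, 20) + 308)*(-948 + K*(-30))) + b(-45)) = √((-1425 - (20 + 308)*(-948 - 45*(-30))) - 45) = √((-1425 - 328*(-948 + 1350)) - 45) = √((-1425 - 328*402) - 45) = √((-1425 - 1*131856) - 45) = √((-1425 - 131856) - 45) = √(-133281 - 45) = √(-133326) = 9*I*√1646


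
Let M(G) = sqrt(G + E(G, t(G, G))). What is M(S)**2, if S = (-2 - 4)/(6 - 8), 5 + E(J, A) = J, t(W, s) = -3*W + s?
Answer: 1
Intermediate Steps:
t(W, s) = s - 3*W
E(J, A) = -5 + J
S = 3 (S = -6/(-2) = -6*(-1/2) = 3)
M(G) = sqrt(-5 + 2*G) (M(G) = sqrt(G + (-5 + G)) = sqrt(-5 + 2*G))
M(S)**2 = (sqrt(-5 + 2*3))**2 = (sqrt(-5 + 6))**2 = (sqrt(1))**2 = 1**2 = 1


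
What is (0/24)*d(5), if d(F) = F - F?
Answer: 0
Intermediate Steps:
d(F) = 0
(0/24)*d(5) = (0/24)*0 = (0*(1/24))*0 = 0*0 = 0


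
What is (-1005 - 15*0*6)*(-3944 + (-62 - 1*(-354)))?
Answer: 3670260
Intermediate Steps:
(-1005 - 15*0*6)*(-3944 + (-62 - 1*(-354))) = (-1005 + 0*6)*(-3944 + (-62 + 354)) = (-1005 + 0)*(-3944 + 292) = -1005*(-3652) = 3670260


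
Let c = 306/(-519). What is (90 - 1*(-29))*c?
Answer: -12138/173 ≈ -70.162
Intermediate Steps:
c = -102/173 (c = 306*(-1/519) = -102/173 ≈ -0.58960)
(90 - 1*(-29))*c = (90 - 1*(-29))*(-102/173) = (90 + 29)*(-102/173) = 119*(-102/173) = -12138/173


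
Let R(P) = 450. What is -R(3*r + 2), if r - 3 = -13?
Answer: -450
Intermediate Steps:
r = -10 (r = 3 - 13 = -10)
-R(3*r + 2) = -1*450 = -450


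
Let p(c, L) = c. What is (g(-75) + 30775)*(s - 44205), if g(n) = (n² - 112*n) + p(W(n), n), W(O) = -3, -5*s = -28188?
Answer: -8638519089/5 ≈ -1.7277e+9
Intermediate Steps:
s = 28188/5 (s = -⅕*(-28188) = 28188/5 ≈ 5637.6)
g(n) = -3 + n² - 112*n (g(n) = (n² - 112*n) - 3 = -3 + n² - 112*n)
(g(-75) + 30775)*(s - 44205) = ((-3 + (-75)² - 112*(-75)) + 30775)*(28188/5 - 44205) = ((-3 + 5625 + 8400) + 30775)*(-192837/5) = (14022 + 30775)*(-192837/5) = 44797*(-192837/5) = -8638519089/5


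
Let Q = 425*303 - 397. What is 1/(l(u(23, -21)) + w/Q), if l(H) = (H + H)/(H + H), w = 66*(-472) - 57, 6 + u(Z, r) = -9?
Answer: 128378/97169 ≈ 1.3212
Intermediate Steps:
u(Z, r) = -15 (u(Z, r) = -6 - 9 = -15)
w = -31209 (w = -31152 - 57 = -31209)
Q = 128378 (Q = 128775 - 397 = 128378)
l(H) = 1 (l(H) = (2*H)/((2*H)) = (2*H)*(1/(2*H)) = 1)
1/(l(u(23, -21)) + w/Q) = 1/(1 - 31209/128378) = 1/(97169/128378) = 128378/97169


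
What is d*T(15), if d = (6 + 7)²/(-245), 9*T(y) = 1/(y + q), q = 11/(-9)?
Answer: -169/30380 ≈ -0.0055629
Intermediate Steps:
q = -11/9 (q = 11*(-⅑) = -11/9 ≈ -1.2222)
T(y) = 1/(9*(-11/9 + y)) (T(y) = 1/(9*(y - 11/9)) = 1/(9*(-11/9 + y)))
d = -169/245 (d = 13²*(-1/245) = 169*(-1/245) = -169/245 ≈ -0.68980)
d*T(15) = -169/(245*(-11 + 9*15)) = -169/(245*(-11 + 135)) = -169/245/124 = -169/245*1/124 = -169/30380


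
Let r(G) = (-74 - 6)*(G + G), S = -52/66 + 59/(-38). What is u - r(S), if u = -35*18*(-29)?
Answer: 11220490/627 ≈ 17896.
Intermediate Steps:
S = -2935/1254 (S = -52*1/66 + 59*(-1/38) = -26/33 - 59/38 = -2935/1254 ≈ -2.3405)
u = 18270 (u = -630*(-29) = 18270)
r(G) = -160*G
u - r(S) = 18270 - (-160)*(-2935)/1254 = 18270 - 1*234800/627 = 18270 - 234800/627 = 11220490/627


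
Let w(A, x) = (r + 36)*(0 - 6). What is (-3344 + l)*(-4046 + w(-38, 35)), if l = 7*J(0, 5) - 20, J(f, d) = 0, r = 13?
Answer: 14599760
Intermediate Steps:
l = -20 (l = 7*0 - 20 = 0 - 20 = -20)
w(A, x) = -294 (w(A, x) = (13 + 36)*(0 - 6) = 49*(-6) = -294)
(-3344 + l)*(-4046 + w(-38, 35)) = (-3344 - 20)*(-4046 - 294) = -3364*(-4340) = 14599760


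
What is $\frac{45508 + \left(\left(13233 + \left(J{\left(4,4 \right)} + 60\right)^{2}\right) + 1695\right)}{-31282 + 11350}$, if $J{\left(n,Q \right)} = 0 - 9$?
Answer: $- \frac{63037}{19932} \approx -3.1626$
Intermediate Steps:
$J{\left(n,Q \right)} = -9$ ($J{\left(n,Q \right)} = 0 - 9 = -9$)
$\frac{45508 + \left(\left(13233 + \left(J{\left(4,4 \right)} + 60\right)^{2}\right) + 1695\right)}{-31282 + 11350} = \frac{45508 + \left(\left(13233 + \left(-9 + 60\right)^{2}\right) + 1695\right)}{-31282 + 11350} = \frac{45508 + \left(\left(13233 + 51^{2}\right) + 1695\right)}{-19932} = \left(45508 + \left(\left(13233 + 2601\right) + 1695\right)\right) \left(- \frac{1}{19932}\right) = \left(45508 + \left(15834 + 1695\right)\right) \left(- \frac{1}{19932}\right) = \left(45508 + 17529\right) \left(- \frac{1}{19932}\right) = 63037 \left(- \frac{1}{19932}\right) = - \frac{63037}{19932}$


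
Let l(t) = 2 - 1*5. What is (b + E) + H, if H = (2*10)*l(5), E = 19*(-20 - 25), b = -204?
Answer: -1119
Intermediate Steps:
E = -855 (E = 19*(-45) = -855)
l(t) = -3 (l(t) = 2 - 5 = -3)
H = -60 (H = (2*10)*(-3) = 20*(-3) = -60)
(b + E) + H = (-204 - 855) - 60 = -1059 - 60 = -1119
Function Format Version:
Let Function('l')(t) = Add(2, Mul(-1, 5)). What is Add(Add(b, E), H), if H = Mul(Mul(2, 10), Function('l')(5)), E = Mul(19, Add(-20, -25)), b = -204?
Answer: -1119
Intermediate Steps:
E = -855 (E = Mul(19, -45) = -855)
Function('l')(t) = -3 (Function('l')(t) = Add(2, -5) = -3)
H = -60 (H = Mul(Mul(2, 10), -3) = Mul(20, -3) = -60)
Add(Add(b, E), H) = Add(Add(-204, -855), -60) = Add(-1059, -60) = -1119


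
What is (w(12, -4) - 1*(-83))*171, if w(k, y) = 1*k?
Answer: 16245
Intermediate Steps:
w(k, y) = k
(w(12, -4) - 1*(-83))*171 = (12 - 1*(-83))*171 = (12 + 83)*171 = 95*171 = 16245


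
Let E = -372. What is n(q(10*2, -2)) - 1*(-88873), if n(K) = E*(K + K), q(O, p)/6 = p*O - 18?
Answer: 347785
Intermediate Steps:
q(O, p) = -108 + 6*O*p (q(O, p) = 6*(p*O - 18) = 6*(O*p - 18) = 6*(-18 + O*p) = -108 + 6*O*p)
n(K) = -744*K (n(K) = -372*(K + K) = -744*K)
n(q(10*2, -2)) - 1*(-88873) = -744*(-108 + 6*(10*2)*(-2)) - 1*(-88873) = -744*(-108 + 6*20*(-2)) + 88873 = -744*(-108 - 240) + 88873 = -744*(-348) + 88873 = 258912 + 88873 = 347785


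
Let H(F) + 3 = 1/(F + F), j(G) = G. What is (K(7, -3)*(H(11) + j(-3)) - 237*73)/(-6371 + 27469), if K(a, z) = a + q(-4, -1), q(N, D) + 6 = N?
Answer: -380229/464156 ≈ -0.81918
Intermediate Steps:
q(N, D) = -6 + N
H(F) = -3 + 1/(2*F) (H(F) = -3 + 1/(F + F) = -3 + 1/(2*F))
K(a, z) = -10 + a (K(a, z) = a + (-6 - 4) = a - 10 = -10 + a)
(K(7, -3)*(H(11) + j(-3)) - 237*73)/(-6371 + 27469) = ((-10 + 7)*((-3 + (½)/11) - 3) - 237*73)/(-6371 + 27469) = (-3*((-3 + (½)*(1/11)) - 3) - 17301)/21098 = (-3*((-3 + 1/22) - 3) - 17301)*(1/21098) = (-3*(-65/22 - 3) - 17301)*(1/21098) = (-3*(-131/22) - 17301)*(1/21098) = (393/22 - 17301)*(1/21098) = -380229/22*1/21098 = -380229/464156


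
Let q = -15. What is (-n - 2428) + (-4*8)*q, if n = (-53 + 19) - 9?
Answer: -1905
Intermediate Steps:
n = -43 (n = -34 - 9 = -43)
(-n - 2428) + (-4*8)*q = (-1*(-43) - 2428) - 4*8*(-15) = (43 - 2428) - 32*(-15) = -2385 + 480 = -1905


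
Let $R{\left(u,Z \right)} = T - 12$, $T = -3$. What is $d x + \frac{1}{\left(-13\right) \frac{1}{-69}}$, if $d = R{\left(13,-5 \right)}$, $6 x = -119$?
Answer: $\frac{7873}{26} \approx 302.81$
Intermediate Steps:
$x = - \frac{119}{6}$ ($x = \frac{1}{6} \left(-119\right) = - \frac{119}{6} \approx -19.833$)
$R{\left(u,Z \right)} = -15$ ($R{\left(u,Z \right)} = -3 - 12 = -15$)
$d = -15$
$d x + \frac{1}{\left(-13\right) \frac{1}{-69}} = \left(-15\right) \left(- \frac{119}{6}\right) + \frac{1}{\left(-13\right) \frac{1}{-69}} = \frac{595}{2} + \frac{1}{\left(-13\right) \left(- \frac{1}{69}\right)} = \frac{595}{2} + \frac{1}{\frac{13}{69}} = \frac{595}{2} + \frac{69}{13} = \frac{7873}{26}$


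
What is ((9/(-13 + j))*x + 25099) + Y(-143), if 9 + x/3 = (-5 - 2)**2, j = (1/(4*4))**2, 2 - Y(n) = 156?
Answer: 27571845/1109 ≈ 24862.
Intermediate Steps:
Y(n) = -154 (Y(n) = 2 - 1*156 = 2 - 156 = -154)
j = 1/256 (j = (1/16)**2 = 1/256 ≈ 0.0039063)
x = 120 (x = -27 + 3*(-5 - 2)**2 = -27 + 3*(-7)**2 = -27 + 3*49 = -27 + 147 = 120)
((9/(-13 + j))*x + 25099) + Y(-143) = ((9/(-13 + 1/256))*120 + 25099) - 154 = ((9/(-3327/256))*120 + 25099) - 154 = ((9*(-256/3327))*120 + 25099) - 154 = (-768/1109*120 + 25099) - 154 = (-92160/1109 + 25099) - 154 = 27742631/1109 - 154 = 27571845/1109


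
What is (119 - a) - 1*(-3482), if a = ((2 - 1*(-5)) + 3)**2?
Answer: 3501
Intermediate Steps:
a = 100 (a = ((2 + 5) + 3)**2 = (7 + 3)**2 = 10**2 = 100)
(119 - a) - 1*(-3482) = (119 - 1*100) - 1*(-3482) = (119 - 100) + 3482 = 19 + 3482 = 3501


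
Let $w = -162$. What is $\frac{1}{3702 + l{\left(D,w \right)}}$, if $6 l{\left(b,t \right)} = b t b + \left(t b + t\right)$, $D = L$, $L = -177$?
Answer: $- \frac{1}{837429} \approx -1.1941 \cdot 10^{-6}$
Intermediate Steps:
$D = -177$
$l{\left(b,t \right)} = \frac{t}{6} + \frac{b t}{6} + \frac{t b^{2}}{6}$ ($l{\left(b,t \right)} = \frac{b t b + \left(t b + t\right)}{6} = \frac{t b^{2} + \left(b t + t\right)}{6} = \frac{t b^{2} + \left(t + b t\right)}{6} = \frac{t + b t + t b^{2}}{6} = \frac{t}{6} + \frac{b t}{6} + \frac{t b^{2}}{6}$)
$\frac{1}{3702 + l{\left(D,w \right)}} = \frac{1}{3702 + \frac{1}{6} \left(-162\right) \left(1 - 177 + \left(-177\right)^{2}\right)} = \frac{1}{3702 + \frac{1}{6} \left(-162\right) \left(1 - 177 + 31329\right)} = \frac{1}{3702 + \frac{1}{6} \left(-162\right) 31153} = \frac{1}{3702 - 841131} = \frac{1}{-837429} = - \frac{1}{837429}$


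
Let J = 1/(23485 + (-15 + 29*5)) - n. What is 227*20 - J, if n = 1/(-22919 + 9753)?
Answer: 1411554471819/310915090 ≈ 4540.0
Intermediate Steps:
n = -1/13166 (n = 1/(-13166) = -1/13166 ≈ -7.5953e-5)
J = 36781/310915090 (J = 1/(23485 + (-15 + 29*5)) - 1*(-1/13166) = 1/(23485 + (-15 + 145)) + 1/13166 = 1/(23485 + 130) + 1/13166 = 1/23615 + 1/13166 = 36781/310915090 ≈ 0.00011830)
227*20 - J = 227*20 - 1*36781/310915090 = 4540 - 36781/310915090 = 1411554471819/310915090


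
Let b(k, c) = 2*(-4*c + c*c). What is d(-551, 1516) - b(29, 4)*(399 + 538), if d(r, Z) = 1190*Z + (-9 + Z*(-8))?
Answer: 1791903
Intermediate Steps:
b(k, c) = -8*c + 2*c**2 (b(k, c) = 2*(-4*c + c**2) = 2*(c**2 - 4*c) = -8*c + 2*c**2)
d(r, Z) = -9 + 1182*Z (d(r, Z) = 1190*Z + (-9 - 8*Z) = -9 + 1182*Z)
d(-551, 1516) - b(29, 4)*(399 + 538) = (-9 + 1182*1516) - 2*4*(-4 + 4)*(399 + 538) = (-9 + 1791912) - 2*4*0*937 = 1791903 - 0*937 = 1791903 - 1*0 = 1791903 + 0 = 1791903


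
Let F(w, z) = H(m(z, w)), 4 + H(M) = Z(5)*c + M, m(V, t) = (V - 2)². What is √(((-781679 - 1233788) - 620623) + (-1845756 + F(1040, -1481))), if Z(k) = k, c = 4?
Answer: I*√2282541 ≈ 1510.8*I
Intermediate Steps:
m(V, t) = (-2 + V)²
H(M) = 16 + M (H(M) = -4 + (5*4 + M) = -4 + (20 + M) = 16 + M)
F(w, z) = 16 + (-2 + z)²
√(((-781679 - 1233788) - 620623) + (-1845756 + F(1040, -1481))) = √(((-781679 - 1233788) - 620623) + (-1845756 + (16 + (-2 - 1481)²))) = √((-2015467 - 620623) + (-1845756 + (16 + (-1483)²))) = √(-2636090 + (-1845756 + (16 + 2199289))) = √(-2636090 + (-1845756 + 2199305)) = √(-2636090 + 353549) = √(-2282541) = I*√2282541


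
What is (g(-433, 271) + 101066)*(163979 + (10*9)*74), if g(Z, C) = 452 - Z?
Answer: 17396816689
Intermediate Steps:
(g(-433, 271) + 101066)*(163979 + (10*9)*74) = ((452 - 1*(-433)) + 101066)*(163979 + (10*9)*74) = ((452 + 433) + 101066)*(163979 + 90*74) = (885 + 101066)*(163979 + 6660) = 101951*170639 = 17396816689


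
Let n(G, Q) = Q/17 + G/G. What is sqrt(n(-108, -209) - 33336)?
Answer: 2*I*sqrt(2409342)/17 ≈ 182.61*I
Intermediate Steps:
n(G, Q) = 1 + Q/17 (n(G, Q) = Q*(1/17) + 1 = Q/17 + 1 = 1 + Q/17)
sqrt(n(-108, -209) - 33336) = sqrt((1 + (1/17)*(-209)) - 33336) = sqrt((1 - 209/17) - 33336) = sqrt(-192/17 - 33336) = sqrt(-566904/17) = 2*I*sqrt(2409342)/17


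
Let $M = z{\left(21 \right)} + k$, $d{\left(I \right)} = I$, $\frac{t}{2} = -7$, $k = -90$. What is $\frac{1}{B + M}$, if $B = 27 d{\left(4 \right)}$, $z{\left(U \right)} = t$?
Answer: $\frac{1}{4} \approx 0.25$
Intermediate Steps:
$t = -14$ ($t = 2 \left(-7\right) = -14$)
$z{\left(U \right)} = -14$
$M = -104$ ($M = -14 - 90 = -104$)
$B = 108$ ($B = 27 \cdot 4 = 108$)
$\frac{1}{B + M} = \frac{1}{108 - 104} = \frac{1}{4}$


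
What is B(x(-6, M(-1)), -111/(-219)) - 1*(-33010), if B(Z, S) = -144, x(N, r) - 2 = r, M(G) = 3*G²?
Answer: 32866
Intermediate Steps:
x(N, r) = 2 + r
B(x(-6, M(-1)), -111/(-219)) - 1*(-33010) = -144 - 1*(-33010) = -144 + 33010 = 32866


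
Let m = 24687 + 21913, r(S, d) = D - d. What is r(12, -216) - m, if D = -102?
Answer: -46486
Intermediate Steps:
r(S, d) = -102 - d
m = 46600
r(12, -216) - m = (-102 - 1*(-216)) - 1*46600 = (-102 + 216) - 46600 = 114 - 46600 = -46486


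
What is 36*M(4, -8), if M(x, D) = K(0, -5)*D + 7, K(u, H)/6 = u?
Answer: 252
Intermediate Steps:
K(u, H) = 6*u
M(x, D) = 7 (M(x, D) = (6*0)*D + 7 = 0*D + 7 = 0 + 7 = 7)
36*M(4, -8) = 36*7 = 252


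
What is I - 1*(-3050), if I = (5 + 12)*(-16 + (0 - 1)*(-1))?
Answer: 2795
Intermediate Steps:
I = -255 (I = 17*(-16 - 1*(-1)) = 17*(-16 + 1) = 17*(-15) = -255)
I - 1*(-3050) = -255 - 1*(-3050) = -255 + 3050 = 2795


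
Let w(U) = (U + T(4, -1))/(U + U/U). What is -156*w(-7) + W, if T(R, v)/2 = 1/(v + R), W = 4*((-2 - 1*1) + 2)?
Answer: -506/3 ≈ -168.67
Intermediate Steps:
W = -4 (W = 4*((-2 - 1) + 2) = 4*(-3 + 2) = 4*(-1) = -4)
T(R, v) = 2/(R + v) (T(R, v) = 2/(v + R) = 2/(R + v))
w(U) = (2/3 + U)/(1 + U) (w(U) = (U + 2/(4 - 1))/(U + U/U) = (U + 2/3)/(U + 1) = (U + 2*(1/3))/(1 + U) = (U + 2/3)/(1 + U) = (2/3 + U)/(1 + U))
-156*w(-7) + W = -156*(2/3 - 7)/(1 - 7) - 4 = -156*(-19)/((-6)*3) - 4 = -(-26)*(-19)/3 - 4 = -156*19/18 - 4 = -494/3 - 4 = -506/3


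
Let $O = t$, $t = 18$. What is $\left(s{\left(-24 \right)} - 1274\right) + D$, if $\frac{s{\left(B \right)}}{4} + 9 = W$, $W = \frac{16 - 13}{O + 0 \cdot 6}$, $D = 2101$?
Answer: $\frac{2375}{3} \approx 791.67$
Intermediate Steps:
$O = 18$
$W = \frac{1}{6}$ ($W = \frac{16 - 13}{18 + 0 \cdot 6} = \frac{3}{18 + 0} = \frac{3}{18} = 3 \cdot \frac{1}{18} = \frac{1}{6} \approx 0.16667$)
$s{\left(B \right)} = - \frac{106}{3}$ ($s{\left(B \right)} = -36 + 4 \cdot \frac{1}{6} = -36 + \frac{2}{3} = - \frac{106}{3}$)
$\left(s{\left(-24 \right)} - 1274\right) + D = \left(- \frac{106}{3} - 1274\right) + 2101 = - \frac{3928}{3} + 2101 = \frac{2375}{3}$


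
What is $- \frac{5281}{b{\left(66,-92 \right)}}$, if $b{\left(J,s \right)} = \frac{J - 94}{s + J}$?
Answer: $- \frac{68653}{14} \approx -4903.8$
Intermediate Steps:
$b{\left(J,s \right)} = \frac{-94 + J}{J + s}$
$- \frac{5281}{b{\left(66,-92 \right)}} = - \frac{5281}{\frac{1}{66 - 92} \left(-94 + 66\right)} = - \frac{5281}{\frac{1}{-26} \left(-28\right)} = - \frac{5281}{\left(- \frac{1}{26}\right) \left(-28\right)} = - \frac{5281}{\frac{14}{13}} = \left(-5281\right) \frac{13}{14} = - \frac{68653}{14}$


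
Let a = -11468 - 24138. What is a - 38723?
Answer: -74329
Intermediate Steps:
a = -35606
a - 38723 = -35606 - 38723 = -74329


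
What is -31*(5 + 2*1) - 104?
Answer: -321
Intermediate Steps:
-31*(5 + 2*1) - 104 = -31*(5 + 2) - 104 = -31*7 - 104 = -217 - 104 = -321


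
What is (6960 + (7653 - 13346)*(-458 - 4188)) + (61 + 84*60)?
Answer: 26461739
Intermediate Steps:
(6960 + (7653 - 13346)*(-458 - 4188)) + (61 + 84*60) = (6960 - 5693*(-4646)) + (61 + 5040) = (6960 + 26449678) + 5101 = 26456638 + 5101 = 26461739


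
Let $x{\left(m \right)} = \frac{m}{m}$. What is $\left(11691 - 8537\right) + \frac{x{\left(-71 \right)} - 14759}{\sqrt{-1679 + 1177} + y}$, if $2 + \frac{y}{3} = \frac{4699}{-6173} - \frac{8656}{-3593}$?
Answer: $\frac{788282851694218459984}{247499804460941623} + \frac{7259964454427256118 i \sqrt{502}}{247499804460941623} \approx 3185.0 + 657.22 i$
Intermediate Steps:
$x{\left(m \right)} = 1$
$y = - \frac{23427591}{22179589}$ ($y = -6 + 3 \left(\frac{4699}{-6173} - \frac{8656}{-3593}\right) = -6 + 3 \left(4699 \left(- \frac{1}{6173}\right) - - \frac{8656}{3593}\right) = -6 + 3 \left(- \frac{4699}{6173} + \frac{8656}{3593}\right) = -6 + 3 \cdot \frac{36549981}{22179589} = -6 + \frac{109649943}{22179589} = - \frac{23427591}{22179589} \approx -1.0563$)
$\left(11691 - 8537\right) + \frac{x{\left(-71 \right)} - 14759}{\sqrt{-1679 + 1177} + y} = \left(11691 - 8537\right) + \frac{1 - 14759}{\sqrt{-1679 + 1177} - \frac{23427591}{22179589}} = \left(11691 - 8537\right) - \frac{14758}{\sqrt{-502} - \frac{23427591}{22179589}} = 3154 - \frac{14758}{i \sqrt{502} - \frac{23427591}{22179589}} = 3154 - \frac{14758}{- \frac{23427591}{22179589} + i \sqrt{502}}$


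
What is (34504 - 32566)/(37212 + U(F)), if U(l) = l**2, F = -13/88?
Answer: 15007872/288169897 ≈ 0.052080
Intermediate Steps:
F = -13/88 (F = -13*1/88 = -13/88 ≈ -0.14773)
(34504 - 32566)/(37212 + U(F)) = (34504 - 32566)/(37212 + (-13/88)**2) = 1938/(37212 + 169/7744) = 1938/(288169897/7744) = 1938*(7744/288169897) = 15007872/288169897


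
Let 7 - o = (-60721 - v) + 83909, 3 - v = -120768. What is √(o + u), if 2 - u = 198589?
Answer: I*√100997 ≈ 317.8*I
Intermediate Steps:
v = 120771 (v = 3 - 1*(-120768) = 3 + 120768 = 120771)
o = 97590 (o = 7 - ((-60721 - 1*120771) + 83909) = 7 - ((-60721 - 120771) + 83909) = 7 - (-181492 + 83909) = 7 - 1*(-97583) = 7 + 97583 = 97590)
u = -198587 (u = 2 - 1*198589 = 2 - 198589 = -198587)
√(o + u) = √(97590 - 198587) = √(-100997) = I*√100997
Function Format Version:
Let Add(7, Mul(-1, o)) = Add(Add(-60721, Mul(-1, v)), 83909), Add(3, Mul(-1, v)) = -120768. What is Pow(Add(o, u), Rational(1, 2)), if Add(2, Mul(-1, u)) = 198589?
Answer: Mul(I, Pow(100997, Rational(1, 2))) ≈ Mul(317.80, I)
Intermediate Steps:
v = 120771 (v = Add(3, Mul(-1, -120768)) = Add(3, 120768) = 120771)
o = 97590 (o = Add(7, Mul(-1, Add(Add(-60721, Mul(-1, 120771)), 83909))) = Add(7, Mul(-1, Add(Add(-60721, -120771), 83909))) = Add(7, Mul(-1, Add(-181492, 83909))) = Add(7, Mul(-1, -97583)) = Add(7, 97583) = 97590)
u = -198587 (u = Add(2, Mul(-1, 198589)) = Add(2, -198589) = -198587)
Pow(Add(o, u), Rational(1, 2)) = Pow(Add(97590, -198587), Rational(1, 2)) = Pow(-100997, Rational(1, 2)) = Mul(I, Pow(100997, Rational(1, 2)))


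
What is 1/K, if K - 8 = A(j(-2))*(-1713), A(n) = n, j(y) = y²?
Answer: -1/6844 ≈ -0.00014611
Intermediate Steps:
K = -6844 (K = 8 + (-2)²*(-1713) = 8 + 4*(-1713) = 8 - 6852 = -6844)
1/K = 1/(-6844) = -1/6844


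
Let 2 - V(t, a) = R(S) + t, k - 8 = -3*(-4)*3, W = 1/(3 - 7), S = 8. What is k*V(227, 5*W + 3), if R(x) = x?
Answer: -10252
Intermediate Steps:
W = -1/4 (W = 1/(-4) = -1/4 ≈ -0.25000)
k = 44 (k = 8 - 3*(-4)*3 = 8 + 12*3 = 8 + 36 = 44)
V(t, a) = -6 - t (V(t, a) = 2 - (8 + t) = 2 + (-8 - t) = -6 - t)
k*V(227, 5*W + 3) = 44*(-6 - 1*227) = 44*(-6 - 227) = 44*(-233) = -10252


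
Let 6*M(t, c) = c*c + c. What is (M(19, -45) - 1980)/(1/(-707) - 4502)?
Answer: 233310/636583 ≈ 0.36650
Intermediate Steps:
M(t, c) = c/6 + c²/6 (M(t, c) = (c*c + c)/6 = (c² + c)/6 = (c + c²)/6 = c/6 + c²/6)
(M(19, -45) - 1980)/(1/(-707) - 4502) = ((⅙)*(-45)*(1 - 45) - 1980)/(1/(-707) - 4502) = ((⅙)*(-45)*(-44) - 1980)/(-1/707 - 4502) = (330 - 1980)/(-3182915/707) = -1650*(-707/3182915) = 233310/636583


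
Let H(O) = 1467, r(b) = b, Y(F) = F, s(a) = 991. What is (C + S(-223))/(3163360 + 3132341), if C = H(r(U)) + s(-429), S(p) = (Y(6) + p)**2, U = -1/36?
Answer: 49547/6295701 ≈ 0.0078700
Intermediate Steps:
U = -1/36 (U = -1*1/36 = -1/36 ≈ -0.027778)
S(p) = (6 + p)**2
C = 2458 (C = 1467 + 991 = 2458)
(C + S(-223))/(3163360 + 3132341) = (2458 + (6 - 223)**2)/(3163360 + 3132341) = (2458 + (-217)**2)/6295701 = (2458 + 47089)*(1/6295701) = 49547*(1/6295701) = 49547/6295701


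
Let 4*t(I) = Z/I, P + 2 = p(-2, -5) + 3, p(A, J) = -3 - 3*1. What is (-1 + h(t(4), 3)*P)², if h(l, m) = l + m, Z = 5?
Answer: 78961/256 ≈ 308.44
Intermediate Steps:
p(A, J) = -6 (p(A, J) = -3 - 3 = -6)
P = -5 (P = -2 + (-6 + 3) = -2 - 3 = -5)
t(I) = 5/(4*I) (t(I) = (5/I)/4 = 5/(4*I))
(-1 + h(t(4), 3)*P)² = (-1 + ((5/4)/4 + 3)*(-5))² = (-1 + ((5/4)*(¼) + 3)*(-5))² = (-1 + (5/16 + 3)*(-5))² = (-1 + (53/16)*(-5))² = (-1 - 265/16)² = (-281/16)² = 78961/256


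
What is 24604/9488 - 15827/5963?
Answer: -863231/14144236 ≈ -0.061031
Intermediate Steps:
24604/9488 - 15827/5963 = 24604*(1/9488) - 15827*1/5963 = 6151/2372 - 15827/5963 = -863231/14144236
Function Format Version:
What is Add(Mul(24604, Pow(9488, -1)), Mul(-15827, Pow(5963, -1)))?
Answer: Rational(-863231, 14144236) ≈ -0.061031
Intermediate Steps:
Add(Mul(24604, Pow(9488, -1)), Mul(-15827, Pow(5963, -1))) = Add(Mul(24604, Rational(1, 9488)), Mul(-15827, Rational(1, 5963))) = Add(Rational(6151, 2372), Rational(-15827, 5963)) = Rational(-863231, 14144236)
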